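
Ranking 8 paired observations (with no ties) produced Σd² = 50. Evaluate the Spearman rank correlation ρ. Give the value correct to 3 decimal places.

0.405

ρ = 1 − 6Σd² / [n(n²−1)] = 1 − 6×50 / (8×63)
  = 1 − 300/504 = 1 − 0.5952 ≈ 0.405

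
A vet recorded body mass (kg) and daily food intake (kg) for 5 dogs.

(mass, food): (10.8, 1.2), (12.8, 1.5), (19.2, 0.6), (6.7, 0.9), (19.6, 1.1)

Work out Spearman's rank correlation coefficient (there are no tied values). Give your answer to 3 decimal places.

Rank mass: 2, 3, 4, 1, 5
Rank food: 4, 5, 1, 2, 3
d = rank(mass) − rank(food): -2, -2, 3, -1, 2; Σd² = 22
ρ = 1 − 6Σd² / [n(n²−1)] = 1 − 6×22 / (5×24) = 1 − 132/120 ≈ -0.100

-0.100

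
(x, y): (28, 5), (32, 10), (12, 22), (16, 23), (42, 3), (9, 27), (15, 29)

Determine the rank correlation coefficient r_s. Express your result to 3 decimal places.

-0.786

Rank x: 5, 6, 2, 4, 7, 1, 3
Rank y: 2, 3, 4, 5, 1, 6, 7
d = rank(x) − rank(y): 3, 3, -2, -1, 6, -5, -4; Σd² = 100
ρ = 1 − 6Σd² / [n(n²−1)] = 1 − 6×100 / (7×48) = 1 − 600/336 ≈ -0.786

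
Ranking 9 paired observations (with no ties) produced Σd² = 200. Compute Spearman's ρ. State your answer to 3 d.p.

ρ = 1 − 6Σd² / [n(n²−1)] = 1 − 6×200 / (9×80)
  = 1 − 1200/720 = 1 − 1.6667 ≈ -0.667

-0.667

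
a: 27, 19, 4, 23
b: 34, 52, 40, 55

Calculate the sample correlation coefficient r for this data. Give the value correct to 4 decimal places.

n = 4, Σa = 73, Σb = 181, Σa² = 1635, Σb² = 8485, Σab = 3331
nΣab − ΣaΣb = 13324 − 13213 = 111
nΣa² − (Σa)² = 6540 − 5329 = 1211; nΣb² − (Σb)² = 33940 − 32761 = 1179
r = 111 / √(1211 × 1179) = 111 / 1194.8929 ≈ 0.0929

0.0929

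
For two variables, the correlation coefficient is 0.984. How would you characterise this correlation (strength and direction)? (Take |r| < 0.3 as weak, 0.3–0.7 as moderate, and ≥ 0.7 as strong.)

strong positive

r = 0.984 > 0 so the relationship is positive.
|r| = 0.984, which falls in the strong range.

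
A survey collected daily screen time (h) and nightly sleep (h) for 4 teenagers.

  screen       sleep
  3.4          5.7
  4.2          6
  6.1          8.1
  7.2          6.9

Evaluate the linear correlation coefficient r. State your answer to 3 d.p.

n = 4, Σx = 20.9, Σy = 26.7, Σx² = 118.25, Σy² = 181.71, Σxy = 143.67
nΣxy − ΣxΣy = 574.68 − 558.03 = 16.65
nΣx² − (Σx)² = 473 − 436.81 = 36.19; nΣy² − (Σy)² = 726.84 − 712.89 = 13.95
r = 16.65 / √(36.19 × 13.95) = 16.65 / 22.4689 ≈ 0.741

0.741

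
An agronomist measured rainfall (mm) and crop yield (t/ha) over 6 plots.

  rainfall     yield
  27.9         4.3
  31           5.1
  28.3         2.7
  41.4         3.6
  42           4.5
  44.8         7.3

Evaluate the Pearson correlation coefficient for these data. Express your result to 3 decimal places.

0.540

n = 6, Σx = 215.4, Σy = 27.5, Σx² = 8025.3, Σy² = 138.29, Σxy = 1019.56
nΣxy − ΣxΣy = 6117.36 − 5923.5 = 193.86
nΣx² − (Σx)² = 48151.8 − 46397.16 = 1754.64; nΣy² − (Σy)² = 829.74 − 756.25 = 73.49
r = 193.86 / √(1754.64 × 73.49) = 193.86 / 359.0940 ≈ 0.540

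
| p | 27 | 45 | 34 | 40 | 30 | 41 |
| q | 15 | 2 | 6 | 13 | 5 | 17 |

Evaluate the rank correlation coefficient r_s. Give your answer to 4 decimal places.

-0.2000

Rank p: 1, 6, 3, 4, 2, 5
Rank q: 5, 1, 3, 4, 2, 6
d = rank(p) − rank(q): -4, 5, 0, 0, 0, -1; Σd² = 42
ρ = 1 − 6Σd² / [n(n²−1)] = 1 − 6×42 / (6×35) = 1 − 252/210 ≈ -0.2000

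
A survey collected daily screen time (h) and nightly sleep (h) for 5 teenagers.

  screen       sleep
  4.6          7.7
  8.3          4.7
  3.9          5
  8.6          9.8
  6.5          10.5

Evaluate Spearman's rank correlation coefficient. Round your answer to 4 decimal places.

Rank screen: 2, 4, 1, 5, 3
Rank sleep: 3, 1, 2, 4, 5
d = rank(screen) − rank(sleep): -1, 3, -1, 1, -2; Σd² = 16
ρ = 1 − 6Σd² / [n(n²−1)] = 1 − 6×16 / (5×24) = 1 − 96/120 ≈ 0.2000

0.2000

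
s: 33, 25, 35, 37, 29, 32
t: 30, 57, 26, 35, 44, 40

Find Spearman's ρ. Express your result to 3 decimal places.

-0.829

Rank s: 4, 1, 5, 6, 2, 3
Rank t: 2, 6, 1, 3, 5, 4
d = rank(s) − rank(t): 2, -5, 4, 3, -3, -1; Σd² = 64
ρ = 1 − 6Σd² / [n(n²−1)] = 1 − 6×64 / (6×35) = 1 − 384/210 ≈ -0.829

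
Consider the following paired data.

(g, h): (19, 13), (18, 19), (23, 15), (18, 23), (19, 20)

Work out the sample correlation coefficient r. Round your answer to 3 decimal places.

n = 5, Σg = 97, Σh = 90, Σg² = 1899, Σh² = 1684, Σgh = 1728
nΣgh − ΣgΣh = 8640 − 8730 = -90
nΣg² − (Σg)² = 9495 − 9409 = 86; nΣh² − (Σh)² = 8420 − 8100 = 320
r = -90 / √(86 × 320) = -90 / 165.8915 ≈ -0.543

-0.543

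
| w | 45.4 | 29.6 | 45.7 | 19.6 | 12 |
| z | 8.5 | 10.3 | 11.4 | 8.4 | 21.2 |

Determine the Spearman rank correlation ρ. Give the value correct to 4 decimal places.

-0.1000

Rank w: 4, 3, 5, 2, 1
Rank z: 2, 3, 4, 1, 5
d = rank(w) − rank(z): 2, 0, 1, 1, -4; Σd² = 22
ρ = 1 − 6Σd² / [n(n²−1)] = 1 − 6×22 / (5×24) = 1 − 132/120 ≈ -0.1000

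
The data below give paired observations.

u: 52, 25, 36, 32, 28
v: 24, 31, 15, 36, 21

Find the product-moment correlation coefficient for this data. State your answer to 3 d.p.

-0.261

n = 5, Σu = 173, Σv = 127, Σu² = 6433, Σv² = 3499, Σuv = 4303
nΣuv − ΣuΣv = 21515 − 21971 = -456
nΣu² − (Σu)² = 32165 − 29929 = 2236; nΣv² − (Σv)² = 17495 − 16129 = 1366
r = -456 / √(2236 × 1366) = -456 / 1747.6773 ≈ -0.261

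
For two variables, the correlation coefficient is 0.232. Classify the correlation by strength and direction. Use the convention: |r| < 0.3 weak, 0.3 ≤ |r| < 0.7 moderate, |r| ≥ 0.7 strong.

r = 0.232 > 0 so the relationship is positive.
|r| = 0.232, which falls in the weak range.

weak positive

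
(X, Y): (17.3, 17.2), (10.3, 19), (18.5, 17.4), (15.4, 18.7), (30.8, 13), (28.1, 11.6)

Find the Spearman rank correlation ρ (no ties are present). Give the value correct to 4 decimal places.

Rank X: 3, 1, 4, 2, 6, 5
Rank Y: 3, 6, 4, 5, 2, 1
d = rank(X) − rank(Y): 0, -5, 0, -3, 4, 4; Σd² = 66
ρ = 1 − 6Σd² / [n(n²−1)] = 1 − 6×66 / (6×35) = 1 − 396/210 ≈ -0.8857

-0.8857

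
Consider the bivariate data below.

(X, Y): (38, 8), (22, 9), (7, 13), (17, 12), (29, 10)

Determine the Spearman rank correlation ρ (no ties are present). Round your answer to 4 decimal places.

Rank X: 5, 3, 1, 2, 4
Rank Y: 1, 2, 5, 4, 3
d = rank(X) − rank(Y): 4, 1, -4, -2, 1; Σd² = 38
ρ = 1 − 6Σd² / [n(n²−1)] = 1 − 6×38 / (5×24) = 1 − 228/120 ≈ -0.9000

-0.9000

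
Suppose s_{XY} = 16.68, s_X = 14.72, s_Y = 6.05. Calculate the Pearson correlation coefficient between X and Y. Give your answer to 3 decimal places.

r = Cov(X,Y) / (s_X · s_Y) = 16.68 / (14.72 × 6.05)
  = 16.68 / 89.0560 ≈ 0.187

0.187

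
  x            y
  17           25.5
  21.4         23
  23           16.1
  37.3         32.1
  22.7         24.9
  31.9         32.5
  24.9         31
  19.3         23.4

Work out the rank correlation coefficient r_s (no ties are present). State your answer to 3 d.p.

Rank x: 1, 3, 5, 8, 4, 7, 6, 2
Rank y: 5, 2, 1, 7, 4, 8, 6, 3
d = rank(x) − rank(y): -4, 1, 4, 1, 0, -1, 0, -1; Σd² = 36
ρ = 1 − 6Σd² / [n(n²−1)] = 1 − 6×36 / (8×63) = 1 − 216/504 ≈ 0.571

0.571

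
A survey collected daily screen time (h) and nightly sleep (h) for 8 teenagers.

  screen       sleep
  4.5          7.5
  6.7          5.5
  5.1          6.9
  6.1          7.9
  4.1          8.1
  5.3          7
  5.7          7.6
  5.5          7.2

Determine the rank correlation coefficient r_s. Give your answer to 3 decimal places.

Rank screen: 2, 8, 3, 7, 1, 4, 6, 5
Rank sleep: 5, 1, 2, 7, 8, 3, 6, 4
d = rank(screen) − rank(sleep): -3, 7, 1, 0, -7, 1, 0, 1; Σd² = 110
ρ = 1 − 6Σd² / [n(n²−1)] = 1 − 6×110 / (8×63) = 1 − 660/504 ≈ -0.310

-0.310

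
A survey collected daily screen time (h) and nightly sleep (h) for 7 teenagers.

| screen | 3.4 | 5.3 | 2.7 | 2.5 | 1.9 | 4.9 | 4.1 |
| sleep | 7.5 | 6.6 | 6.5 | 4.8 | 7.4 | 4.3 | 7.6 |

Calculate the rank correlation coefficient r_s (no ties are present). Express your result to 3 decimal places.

Rank screen: 4, 7, 3, 2, 1, 6, 5
Rank sleep: 6, 4, 3, 2, 5, 1, 7
d = rank(screen) − rank(sleep): -2, 3, 0, 0, -4, 5, -2; Σd² = 58
ρ = 1 − 6Σd² / [n(n²−1)] = 1 − 6×58 / (7×48) = 1 − 348/336 ≈ -0.036

-0.036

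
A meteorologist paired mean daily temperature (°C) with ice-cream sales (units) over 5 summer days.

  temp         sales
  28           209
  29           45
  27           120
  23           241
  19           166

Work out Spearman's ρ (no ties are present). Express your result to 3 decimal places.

Rank temp: 4, 5, 3, 2, 1
Rank sales: 4, 1, 2, 5, 3
d = rank(temp) − rank(sales): 0, 4, 1, -3, -2; Σd² = 30
ρ = 1 − 6Σd² / [n(n²−1)] = 1 − 6×30 / (5×24) = 1 − 180/120 ≈ -0.500

-0.500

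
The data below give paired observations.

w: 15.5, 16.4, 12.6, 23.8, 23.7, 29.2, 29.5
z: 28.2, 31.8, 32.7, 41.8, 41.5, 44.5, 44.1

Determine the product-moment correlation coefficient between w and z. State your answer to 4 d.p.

0.9315

n = 7, Σw = 150.7, Σz = 264.6, Σw² = 3518.99, Σz² = 10270.32, Σwz = 5949.38
nΣwz − ΣwΣz = 41645.66 − 39875.22 = 1770.44
nΣw² − (Σw)² = 24632.93 − 22710.49 = 1922.44; nΣz² − (Σz)² = 71892.24 − 70013.16 = 1879.08
r = 1770.44 / √(1922.44 × 1879.08) = 1770.44 / 1900.6364 ≈ 0.9315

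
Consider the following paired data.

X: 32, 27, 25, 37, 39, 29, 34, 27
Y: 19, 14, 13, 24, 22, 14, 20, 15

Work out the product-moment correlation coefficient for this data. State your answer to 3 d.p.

0.953

n = 8, ΣX = 250, ΣY = 141, ΣX² = 7994, ΣY² = 2607, ΣXY = 4548
nΣXY − ΣXΣY = 36384 − 35250 = 1134
nΣX² − (ΣX)² = 63952 − 62500 = 1452; nΣY² − (ΣY)² = 20856 − 19881 = 975
r = 1134 / √(1452 × 975) = 1134 / 1189.8319 ≈ 0.953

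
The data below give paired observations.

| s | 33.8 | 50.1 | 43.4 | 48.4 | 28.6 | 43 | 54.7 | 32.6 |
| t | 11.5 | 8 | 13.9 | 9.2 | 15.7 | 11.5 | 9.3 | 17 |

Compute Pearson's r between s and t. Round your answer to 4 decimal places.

n = 8, Σs = 334.6, Σt = 96.1, Σs² = 14600.38, Σt² = 1228.33, Σst = 3844.47
nΣst − ΣsΣt = 30755.76 − 32155.06 = -1399.3
nΣs² − (Σs)² = 116803.04 − 111957.16 = 4845.88; nΣt² − (Σt)² = 9826.64 − 9235.21 = 591.43
r = -1399.3 / √(4845.88 × 591.43) = -1399.3 / 1692.9261 ≈ -0.8266

-0.8266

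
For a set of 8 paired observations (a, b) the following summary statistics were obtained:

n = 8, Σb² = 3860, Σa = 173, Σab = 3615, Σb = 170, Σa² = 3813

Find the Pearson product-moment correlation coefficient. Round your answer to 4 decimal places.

-0.4592

r = (nΣab − ΣaΣb) / √[(nΣa² − (Σa)²)(nΣb² − (Σb)²)]
Numerator: 8×3615 − 173×170 = -490
Denominator: √[(30504 − 29929)(30880 − 28900)] = √[575 × 1980] = 1067.0052
r = -490 / 1067.0052 ≈ -0.4592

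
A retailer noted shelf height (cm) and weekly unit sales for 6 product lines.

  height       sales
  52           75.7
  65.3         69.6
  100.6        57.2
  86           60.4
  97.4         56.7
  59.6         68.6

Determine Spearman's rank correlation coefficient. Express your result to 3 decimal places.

Rank height: 1, 3, 6, 4, 5, 2
Rank sales: 6, 5, 2, 3, 1, 4
d = rank(height) − rank(sales): -5, -2, 4, 1, 4, -2; Σd² = 66
ρ = 1 − 6Σd² / [n(n²−1)] = 1 − 6×66 / (6×35) = 1 − 396/210 ≈ -0.886

-0.886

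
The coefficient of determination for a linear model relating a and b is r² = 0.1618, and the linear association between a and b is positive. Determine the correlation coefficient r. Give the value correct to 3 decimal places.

0.402

|r| = √0.1618 = 0.402
The association is positive, so r = 0.402.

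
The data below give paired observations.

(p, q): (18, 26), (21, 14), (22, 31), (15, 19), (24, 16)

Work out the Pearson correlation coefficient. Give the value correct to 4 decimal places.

-0.0695

n = 5, Σp = 100, Σq = 106, Σp² = 2050, Σq² = 2450, Σpq = 2113
nΣpq − ΣpΣq = 10565 − 10600 = -35
nΣp² − (Σp)² = 10250 − 10000 = 250; nΣq² − (Σq)² = 12250 − 11236 = 1014
r = -35 / √(250 × 1014) = -35 / 503.4878 ≈ -0.0695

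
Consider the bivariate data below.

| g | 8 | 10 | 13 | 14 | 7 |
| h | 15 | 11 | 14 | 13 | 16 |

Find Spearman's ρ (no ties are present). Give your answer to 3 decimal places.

-0.700

Rank g: 2, 3, 4, 5, 1
Rank h: 4, 1, 3, 2, 5
d = rank(g) − rank(h): -2, 2, 1, 3, -4; Σd² = 34
ρ = 1 − 6Σd² / [n(n²−1)] = 1 − 6×34 / (5×24) = 1 − 204/120 ≈ -0.700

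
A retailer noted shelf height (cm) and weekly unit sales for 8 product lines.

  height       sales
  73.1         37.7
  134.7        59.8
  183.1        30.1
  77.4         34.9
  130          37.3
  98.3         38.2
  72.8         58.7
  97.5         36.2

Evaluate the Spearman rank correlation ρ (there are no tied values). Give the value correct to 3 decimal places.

-0.214

Rank height: 2, 7, 8, 3, 6, 5, 1, 4
Rank sales: 5, 8, 1, 2, 4, 6, 7, 3
d = rank(height) − rank(sales): -3, -1, 7, 1, 2, -1, -6, 1; Σd² = 102
ρ = 1 − 6Σd² / [n(n²−1)] = 1 − 6×102 / (8×63) = 1 − 612/504 ≈ -0.214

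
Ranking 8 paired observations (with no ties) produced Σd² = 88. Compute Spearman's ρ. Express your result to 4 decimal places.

-0.0476

ρ = 1 − 6Σd² / [n(n²−1)] = 1 − 6×88 / (8×63)
  = 1 − 528/504 = 1 − 1.04762 ≈ -0.0476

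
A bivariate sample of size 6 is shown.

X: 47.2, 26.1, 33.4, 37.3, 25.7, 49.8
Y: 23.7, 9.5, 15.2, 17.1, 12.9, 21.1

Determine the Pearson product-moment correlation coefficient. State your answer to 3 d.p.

0.947

n = 6, ΣX = 219.5, ΣY = 99.5, ΣX² = 8556.43, ΣY² = 1787.01, ΣXY = 3894.41
nΣXY − ΣXΣY = 23366.46 − 21840.25 = 1526.21
nΣX² − (ΣX)² = 51338.58 − 48180.25 = 3158.33; nΣY² − (ΣY)² = 10722.06 − 9900.25 = 821.81
r = 1526.21 / √(3158.33 × 821.81) = 1526.21 / 1611.0702 ≈ 0.947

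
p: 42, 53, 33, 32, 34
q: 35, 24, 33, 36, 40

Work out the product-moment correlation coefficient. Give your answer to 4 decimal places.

n = 5, Σp = 194, Σq = 168, Σp² = 7842, Σq² = 5786, Σpq = 6343
nΣpq − ΣpΣq = 31715 − 32592 = -877
nΣp² − (Σp)² = 39210 − 37636 = 1574; nΣq² − (Σq)² = 28930 − 28224 = 706
r = -877 / √(1574 × 706) = -877 / 1054.1556 ≈ -0.8319

-0.8319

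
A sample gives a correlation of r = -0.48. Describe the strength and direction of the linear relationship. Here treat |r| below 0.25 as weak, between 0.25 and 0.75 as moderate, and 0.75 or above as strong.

r = -0.48 < 0 so the relationship is negative.
|r| = 0.48, which falls in the moderate range.

moderate negative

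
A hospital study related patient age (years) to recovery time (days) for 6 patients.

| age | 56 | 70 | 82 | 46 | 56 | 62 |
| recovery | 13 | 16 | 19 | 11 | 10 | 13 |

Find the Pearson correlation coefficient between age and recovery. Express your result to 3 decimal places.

0.927

n = 6, Σx = 372, Σy = 82, Σx² = 23856, Σy² = 1176, Σxy = 5278
nΣxy − ΣxΣy = 31668 − 30504 = 1164
nΣx² − (Σx)² = 143136 − 138384 = 4752; nΣy² − (Σy)² = 7056 − 6724 = 332
r = 1164 / √(4752 × 332) = 1164 / 1256.0510 ≈ 0.927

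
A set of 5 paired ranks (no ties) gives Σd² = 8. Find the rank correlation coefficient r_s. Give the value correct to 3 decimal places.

0.600

ρ = 1 − 6Σd² / [n(n²−1)] = 1 − 6×8 / (5×24)
  = 1 − 48/120 = 1 − 0.4000 ≈ 0.600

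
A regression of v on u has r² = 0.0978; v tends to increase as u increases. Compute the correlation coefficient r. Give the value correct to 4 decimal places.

0.3127

|r| = √0.0978 = 0.3127
The association is positive, so r = 0.3127.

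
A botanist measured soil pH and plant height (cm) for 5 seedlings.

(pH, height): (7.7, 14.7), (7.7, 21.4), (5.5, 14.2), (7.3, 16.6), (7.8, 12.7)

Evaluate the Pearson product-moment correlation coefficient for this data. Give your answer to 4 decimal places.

0.2444

n = 5, Σx = 36, Σy = 79.6, Σx² = 262.96, Σy² = 1312.54, Σxy = 576.31
nΣxy − ΣxΣy = 2881.55 − 2865.6 = 15.95
nΣx² − (Σx)² = 1314.8 − 1296 = 18.8; nΣy² − (Σy)² = 6562.7 − 6336.16 = 226.54
r = 15.95 / √(18.8 × 226.54) = 15.95 / 65.2606 ≈ 0.2444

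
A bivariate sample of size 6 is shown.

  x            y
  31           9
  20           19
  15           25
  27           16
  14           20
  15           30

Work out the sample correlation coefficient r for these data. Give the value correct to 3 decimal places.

-0.863

n = 6, Σx = 122, Σy = 119, Σx² = 2736, Σy² = 2623, Σxy = 2196
nΣxy − ΣxΣy = 13176 − 14518 = -1342
nΣx² − (Σx)² = 16416 − 14884 = 1532; nΣy² − (Σy)² = 15738 − 14161 = 1577
r = -1342 / √(1532 × 1577) = -1342 / 1554.3372 ≈ -0.863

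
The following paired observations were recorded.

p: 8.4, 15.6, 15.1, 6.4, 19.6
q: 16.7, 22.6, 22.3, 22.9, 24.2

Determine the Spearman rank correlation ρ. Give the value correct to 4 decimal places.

Rank p: 2, 4, 3, 1, 5
Rank q: 1, 3, 2, 4, 5
d = rank(p) − rank(q): 1, 1, 1, -3, 0; Σd² = 12
ρ = 1 − 6Σd² / [n(n²−1)] = 1 − 6×12 / (5×24) = 1 − 72/120 ≈ 0.4000

0.4000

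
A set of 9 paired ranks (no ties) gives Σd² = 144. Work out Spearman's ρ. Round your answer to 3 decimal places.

-0.200

ρ = 1 − 6Σd² / [n(n²−1)] = 1 − 6×144 / (9×80)
  = 1 − 864/720 = 1 − 1.2000 ≈ -0.200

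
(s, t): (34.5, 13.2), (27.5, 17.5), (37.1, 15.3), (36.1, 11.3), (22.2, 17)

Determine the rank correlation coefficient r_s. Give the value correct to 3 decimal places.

Rank s: 3, 2, 5, 4, 1
Rank t: 2, 5, 3, 1, 4
d = rank(s) − rank(t): 1, -3, 2, 3, -3; Σd² = 32
ρ = 1 − 6Σd² / [n(n²−1)] = 1 − 6×32 / (5×24) = 1 − 192/120 ≈ -0.600

-0.600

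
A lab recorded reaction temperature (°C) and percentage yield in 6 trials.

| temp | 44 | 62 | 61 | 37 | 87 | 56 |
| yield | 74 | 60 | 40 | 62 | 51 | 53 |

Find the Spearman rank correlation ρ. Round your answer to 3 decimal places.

-0.657

Rank temp: 2, 5, 4, 1, 6, 3
Rank yield: 6, 4, 1, 5, 2, 3
d = rank(temp) − rank(yield): -4, 1, 3, -4, 4, 0; Σd² = 58
ρ = 1 − 6Σd² / [n(n²−1)] = 1 − 6×58 / (6×35) = 1 − 348/210 ≈ -0.657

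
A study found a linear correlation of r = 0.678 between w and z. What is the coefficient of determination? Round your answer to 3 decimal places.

r² = (0.678)² = 0.460

0.460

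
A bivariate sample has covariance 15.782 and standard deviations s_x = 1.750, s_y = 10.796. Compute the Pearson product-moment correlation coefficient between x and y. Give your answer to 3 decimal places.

0.835

r = Cov(x,y) / (s_x · s_y) = 15.782 / (1.750 × 10.796)
  = 15.782 / 18.8930 ≈ 0.835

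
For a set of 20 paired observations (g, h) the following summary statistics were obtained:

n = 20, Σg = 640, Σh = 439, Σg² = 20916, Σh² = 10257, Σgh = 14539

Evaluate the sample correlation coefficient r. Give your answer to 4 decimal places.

r = (nΣgh − ΣgΣh) / √[(nΣg² − (Σg)²)(nΣh² − (Σh)²)]
Numerator: 20×14539 − 640×439 = 9820
Denominator: √[(418320 − 409600)(205140 − 192721)] = √[8720 × 12419] = 10406.4249
r = 9820 / 10406.4249 ≈ 0.9436

0.9436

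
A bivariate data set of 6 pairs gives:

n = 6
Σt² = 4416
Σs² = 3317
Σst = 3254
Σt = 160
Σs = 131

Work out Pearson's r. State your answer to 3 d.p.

r = (nΣst − ΣsΣt) / √[(nΣs² − (Σs)²)(nΣt² − (Σt)²)]
Numerator: 6×3254 − 131×160 = -1436
Denominator: √[(19902 − 17161)(26496 − 25600)] = √[2741 × 896] = 1567.1426
r = -1436 / 1567.1426 ≈ -0.916

-0.916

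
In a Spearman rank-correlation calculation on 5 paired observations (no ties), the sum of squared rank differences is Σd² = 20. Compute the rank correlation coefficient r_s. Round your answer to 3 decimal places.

ρ = 1 − 6Σd² / [n(n²−1)] = 1 − 6×20 / (5×24)
  = 1 − 120/120 = 1 − 1.0000 ≈ 0.000

0.000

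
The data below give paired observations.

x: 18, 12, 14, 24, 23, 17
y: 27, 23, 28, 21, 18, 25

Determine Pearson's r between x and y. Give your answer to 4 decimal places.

-0.6543

n = 6, Σx = 108, Σy = 142, Σx² = 2058, Σy² = 3432, Σxy = 2497
nΣxy − ΣxΣy = 14982 − 15336 = -354
nΣx² − (Σx)² = 12348 − 11664 = 684; nΣy² − (Σy)² = 20592 − 20164 = 428
r = -354 / √(684 × 428) = -354 / 541.0656 ≈ -0.6543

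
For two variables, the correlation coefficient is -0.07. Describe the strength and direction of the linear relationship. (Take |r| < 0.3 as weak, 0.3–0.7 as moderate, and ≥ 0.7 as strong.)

r = -0.07 < 0 so the relationship is negative.
|r| = 0.07, which falls in the weak range.

weak negative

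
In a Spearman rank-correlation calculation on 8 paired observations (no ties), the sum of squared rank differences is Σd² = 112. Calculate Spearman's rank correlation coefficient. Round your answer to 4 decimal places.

-0.3333

ρ = 1 − 6Σd² / [n(n²−1)] = 1 − 6×112 / (8×63)
  = 1 − 672/504 = 1 − 1.33333 ≈ -0.3333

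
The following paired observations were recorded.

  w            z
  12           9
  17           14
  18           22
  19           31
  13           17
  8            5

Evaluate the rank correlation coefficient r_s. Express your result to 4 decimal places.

Rank w: 2, 4, 5, 6, 3, 1
Rank z: 2, 3, 5, 6, 4, 1
d = rank(w) − rank(z): 0, 1, 0, 0, -1, 0; Σd² = 2
ρ = 1 − 6Σd² / [n(n²−1)] = 1 − 6×2 / (6×35) = 1 − 12/210 ≈ 0.9429

0.9429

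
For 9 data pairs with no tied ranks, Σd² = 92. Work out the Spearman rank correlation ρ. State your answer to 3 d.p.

ρ = 1 − 6Σd² / [n(n²−1)] = 1 − 6×92 / (9×80)
  = 1 − 552/720 = 1 − 0.7667 ≈ 0.233

0.233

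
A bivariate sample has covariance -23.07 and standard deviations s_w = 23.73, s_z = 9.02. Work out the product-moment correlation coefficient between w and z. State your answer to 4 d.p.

r = Cov(w,z) / (s_w · s_z) = -23.07 / (23.73 × 9.02)
  = -23.07 / 214.0446 ≈ -0.1078

-0.1078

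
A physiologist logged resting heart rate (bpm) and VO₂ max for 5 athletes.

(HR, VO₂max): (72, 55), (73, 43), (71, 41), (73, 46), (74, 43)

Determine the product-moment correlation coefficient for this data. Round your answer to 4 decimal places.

n = 5, Σx = 363, Σy = 228, Σx² = 26359, Σy² = 10520, Σxy = 16550
nΣxy − ΣxΣy = 82750 − 82764 = -14
nΣx² − (Σx)² = 131795 − 131769 = 26; nΣy² − (Σy)² = 52600 − 51984 = 616
r = -14 / √(26 × 616) = -14 / 126.5543 ≈ -0.1106

-0.1106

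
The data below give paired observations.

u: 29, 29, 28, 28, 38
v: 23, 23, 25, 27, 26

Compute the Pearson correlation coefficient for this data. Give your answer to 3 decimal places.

n = 5, Σu = 152, Σv = 124, Σu² = 4694, Σv² = 3088, Σuv = 3778
nΣuv − ΣuΣv = 18890 − 18848 = 42
nΣu² − (Σu)² = 23470 − 23104 = 366; nΣv² − (Σv)² = 15440 − 15376 = 64
r = 42 / √(366 × 64) = 42 / 153.0490 ≈ 0.274

0.274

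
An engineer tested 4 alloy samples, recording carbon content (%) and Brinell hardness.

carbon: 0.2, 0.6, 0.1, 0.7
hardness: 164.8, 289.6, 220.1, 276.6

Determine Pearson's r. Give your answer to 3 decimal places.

0.829

n = 4, Σx = 1.6, Σy = 951.1, Σx² = 0.9, Σy² = 235978.77, Σxy = 422.35
nΣxy − ΣxΣy = 1689.4 − 1521.76 = 167.64
nΣx² − (Σx)² = 3.6 − 2.56 = 1.04; nΣy² − (Σy)² = 943915.08 − 904591.21 = 39323.87
r = 167.64 / √(1.04 × 39323.87) = 167.64 / 202.2296 ≈ 0.829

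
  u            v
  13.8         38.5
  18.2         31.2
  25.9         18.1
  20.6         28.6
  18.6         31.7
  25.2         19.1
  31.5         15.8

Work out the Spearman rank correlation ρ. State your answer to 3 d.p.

-0.964

Rank u: 1, 2, 6, 4, 3, 5, 7
Rank v: 7, 5, 2, 4, 6, 3, 1
d = rank(u) − rank(v): -6, -3, 4, 0, -3, 2, 6; Σd² = 110
ρ = 1 − 6Σd² / [n(n²−1)] = 1 − 6×110 / (7×48) = 1 − 660/336 ≈ -0.964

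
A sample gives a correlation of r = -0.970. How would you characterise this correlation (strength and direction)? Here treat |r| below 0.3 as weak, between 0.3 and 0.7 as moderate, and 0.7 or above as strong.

r = -0.970 < 0 so the relationship is negative.
|r| = 0.970, which falls in the strong range.

strong negative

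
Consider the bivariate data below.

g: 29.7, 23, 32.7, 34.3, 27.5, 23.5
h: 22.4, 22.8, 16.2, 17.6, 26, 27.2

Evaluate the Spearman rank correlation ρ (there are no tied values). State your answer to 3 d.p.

-0.771

Rank g: 4, 1, 5, 6, 3, 2
Rank h: 3, 4, 1, 2, 5, 6
d = rank(g) − rank(h): 1, -3, 4, 4, -2, -4; Σd² = 62
ρ = 1 − 6Σd² / [n(n²−1)] = 1 − 6×62 / (6×35) = 1 − 372/210 ≈ -0.771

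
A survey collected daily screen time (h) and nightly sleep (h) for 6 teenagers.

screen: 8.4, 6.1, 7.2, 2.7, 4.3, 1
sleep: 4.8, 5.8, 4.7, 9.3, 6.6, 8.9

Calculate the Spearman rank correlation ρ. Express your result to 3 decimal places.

-0.886

Rank screen: 6, 4, 5, 2, 3, 1
Rank sleep: 2, 3, 1, 6, 4, 5
d = rank(screen) − rank(sleep): 4, 1, 4, -4, -1, -4; Σd² = 66
ρ = 1 − 6Σd² / [n(n²−1)] = 1 − 6×66 / (6×35) = 1 − 396/210 ≈ -0.886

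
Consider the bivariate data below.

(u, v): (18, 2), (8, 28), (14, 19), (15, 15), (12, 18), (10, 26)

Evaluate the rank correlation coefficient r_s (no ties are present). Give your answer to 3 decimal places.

Rank u: 6, 1, 4, 5, 3, 2
Rank v: 1, 6, 4, 2, 3, 5
d = rank(u) − rank(v): 5, -5, 0, 3, 0, -3; Σd² = 68
ρ = 1 − 6Σd² / [n(n²−1)] = 1 − 6×68 / (6×35) = 1 − 408/210 ≈ -0.943

-0.943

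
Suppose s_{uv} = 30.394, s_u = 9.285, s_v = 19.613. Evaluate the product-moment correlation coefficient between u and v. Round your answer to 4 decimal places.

r = Cov(u,v) / (s_u · s_v) = 30.394 / (9.285 × 19.613)
  = 30.394 / 182.1067 ≈ 0.1669

0.1669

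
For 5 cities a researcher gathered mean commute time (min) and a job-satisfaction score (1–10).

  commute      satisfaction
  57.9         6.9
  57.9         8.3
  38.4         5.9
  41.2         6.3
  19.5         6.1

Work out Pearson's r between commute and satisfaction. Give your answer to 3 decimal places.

n = 5, Σx = 214.9, Σy = 33.5, Σx² = 10257.07, Σy² = 228.21, Σxy = 1485.15
nΣxy − ΣxΣy = 7425.75 − 7199.15 = 226.6
nΣx² − (Σx)² = 51285.35 − 46182.01 = 5103.34; nΣy² − (Σy)² = 1141.05 − 1122.25 = 18.8
r = 226.6 / √(5103.34 × 18.8) = 226.6 / 309.7463 ≈ 0.732

0.732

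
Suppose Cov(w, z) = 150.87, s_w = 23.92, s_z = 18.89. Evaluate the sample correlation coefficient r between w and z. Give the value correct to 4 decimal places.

r = Cov(w,z) / (s_w · s_z) = 150.87 / (23.92 × 18.89)
  = 150.87 / 451.8488 ≈ 0.3339

0.3339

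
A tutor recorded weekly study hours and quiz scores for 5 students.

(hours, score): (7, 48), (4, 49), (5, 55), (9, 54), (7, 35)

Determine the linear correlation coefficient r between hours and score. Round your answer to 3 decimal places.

-0.071

n = 5, Σx = 32, Σy = 241, Σx² = 220, Σy² = 11871, Σxy = 1538
nΣxy − ΣxΣy = 7690 − 7712 = -22
nΣx² − (Σx)² = 1100 − 1024 = 76; nΣy² − (Σy)² = 59355 − 58081 = 1274
r = -22 / √(76 × 1274) = -22 / 311.1656 ≈ -0.071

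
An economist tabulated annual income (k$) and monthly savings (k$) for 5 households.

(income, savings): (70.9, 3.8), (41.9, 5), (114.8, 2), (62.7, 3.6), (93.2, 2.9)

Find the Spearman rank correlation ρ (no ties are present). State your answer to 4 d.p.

Rank income: 3, 1, 5, 2, 4
Rank savings: 4, 5, 1, 3, 2
d = rank(income) − rank(savings): -1, -4, 4, -1, 2; Σd² = 38
ρ = 1 − 6Σd² / [n(n²−1)] = 1 − 6×38 / (5×24) = 1 − 228/120 ≈ -0.9000

-0.9000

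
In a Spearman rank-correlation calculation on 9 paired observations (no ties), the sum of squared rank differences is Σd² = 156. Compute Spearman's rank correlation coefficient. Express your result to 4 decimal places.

ρ = 1 − 6Σd² / [n(n²−1)] = 1 − 6×156 / (9×80)
  = 1 − 936/720 = 1 − 1.30000 ≈ -0.3000

-0.3000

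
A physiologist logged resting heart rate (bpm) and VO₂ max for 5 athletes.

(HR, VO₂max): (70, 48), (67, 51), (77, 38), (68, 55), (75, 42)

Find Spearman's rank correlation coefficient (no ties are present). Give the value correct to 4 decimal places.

Rank HR: 3, 1, 5, 2, 4
Rank VO₂max: 3, 4, 1, 5, 2
d = rank(HR) − rank(VO₂max): 0, -3, 4, -3, 2; Σd² = 38
ρ = 1 − 6Σd² / [n(n²−1)] = 1 − 6×38 / (5×24) = 1 − 228/120 ≈ -0.9000

-0.9000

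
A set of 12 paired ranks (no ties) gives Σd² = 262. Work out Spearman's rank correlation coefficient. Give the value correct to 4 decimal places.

ρ = 1 − 6Σd² / [n(n²−1)] = 1 − 6×262 / (12×143)
  = 1 − 1572/1716 = 1 − 0.91608 ≈ 0.0839

0.0839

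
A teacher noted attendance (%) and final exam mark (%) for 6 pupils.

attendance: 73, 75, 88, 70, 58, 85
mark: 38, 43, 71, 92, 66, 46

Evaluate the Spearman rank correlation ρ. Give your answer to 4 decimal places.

Rank attendance: 3, 4, 6, 2, 1, 5
Rank mark: 1, 2, 5, 6, 4, 3
d = rank(attendance) − rank(mark): 2, 2, 1, -4, -3, 2; Σd² = 38
ρ = 1 − 6Σd² / [n(n²−1)] = 1 − 6×38 / (6×35) = 1 − 228/210 ≈ -0.0857

-0.0857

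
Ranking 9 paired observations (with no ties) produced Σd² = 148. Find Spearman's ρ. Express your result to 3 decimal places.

ρ = 1 − 6Σd² / [n(n²−1)] = 1 − 6×148 / (9×80)
  = 1 − 888/720 = 1 − 1.2333 ≈ -0.233

-0.233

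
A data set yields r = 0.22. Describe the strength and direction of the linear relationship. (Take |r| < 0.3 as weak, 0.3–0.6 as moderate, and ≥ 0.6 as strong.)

weak positive

r = 0.22 > 0 so the relationship is positive.
|r| = 0.22, which falls in the weak range.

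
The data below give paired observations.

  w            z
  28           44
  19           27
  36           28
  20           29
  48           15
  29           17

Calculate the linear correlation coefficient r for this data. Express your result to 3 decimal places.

-0.453

n = 6, Σw = 180, Σz = 160, Σw² = 5986, Σz² = 4804, Σwz = 4546
nΣwz − ΣwΣz = 27276 − 28800 = -1524
nΣw² − (Σw)² = 35916 − 32400 = 3516; nΣz² − (Σz)² = 28824 − 25600 = 3224
r = -1524 / √(3516 × 3224) = -1524 / 3366.8359 ≈ -0.453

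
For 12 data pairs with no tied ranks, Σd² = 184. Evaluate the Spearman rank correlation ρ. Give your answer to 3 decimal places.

ρ = 1 − 6Σd² / [n(n²−1)] = 1 − 6×184 / (12×143)
  = 1 − 1104/1716 = 1 − 0.6434 ≈ 0.357

0.357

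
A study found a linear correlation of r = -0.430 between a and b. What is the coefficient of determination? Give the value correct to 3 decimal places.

r² = (-0.430)² = 0.185

0.185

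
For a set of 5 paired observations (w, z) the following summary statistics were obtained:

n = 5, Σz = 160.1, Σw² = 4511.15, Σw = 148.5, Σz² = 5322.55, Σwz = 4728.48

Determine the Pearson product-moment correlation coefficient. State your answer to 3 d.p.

r = (nΣwz − ΣwΣz) / √[(nΣw² − (Σw)²)(nΣz² − (Σz)²)]
Numerator: 5×4728.48 − 148.5×160.1 = -132.45
Denominator: √[(22555.75 − 22052.25)(26612.75 − 25632.01)] = √[503.5 × 980.74] = 702.7109
r = -132.45 / 702.7109 ≈ -0.188

-0.188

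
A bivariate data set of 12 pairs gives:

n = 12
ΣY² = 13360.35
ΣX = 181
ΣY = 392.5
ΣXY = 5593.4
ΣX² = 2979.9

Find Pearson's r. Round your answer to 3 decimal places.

r = (nΣXY − ΣXΣY) / √[(nΣX² − (ΣX)²)(nΣY² − (ΣY)²)]
Numerator: 12×5593.4 − 181×392.5 = -3921.7
Denominator: √[(35758.8 − 32761)(160324.2 − 154056.25)] = √[2997.8 × 6267.95] = 4334.7503
r = -3921.7 / 4334.7503 ≈ -0.905

-0.905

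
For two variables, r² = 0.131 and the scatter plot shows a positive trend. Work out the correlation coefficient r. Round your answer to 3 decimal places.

0.362

|r| = √0.131 = 0.362
The association is positive, so r = 0.362.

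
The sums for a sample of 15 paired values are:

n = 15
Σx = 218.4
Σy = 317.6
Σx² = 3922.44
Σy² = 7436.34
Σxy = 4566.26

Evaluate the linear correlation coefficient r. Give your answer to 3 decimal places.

r = (nΣxy − ΣxΣy) / √[(nΣx² − (Σx)²)(nΣy² − (Σy)²)]
Numerator: 15×4566.26 − 218.4×317.6 = -869.94
Denominator: √[(58836.6 − 47698.56)(111545.1 − 100869.76)] = √[11138.04 × 10675.34] = 10904.2361
r = -869.94 / 10904.2361 ≈ -0.080

-0.080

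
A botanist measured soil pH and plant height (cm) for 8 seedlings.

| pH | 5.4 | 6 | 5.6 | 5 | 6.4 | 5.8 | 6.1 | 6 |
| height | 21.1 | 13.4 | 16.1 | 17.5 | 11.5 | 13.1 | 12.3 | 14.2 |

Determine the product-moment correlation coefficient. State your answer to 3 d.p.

-0.818

n = 8, Σx = 46.3, Σy = 119.2, Σx² = 269.33, Σy² = 1847.02, Σxy = 681.81
nΣxy − ΣxΣy = 5454.48 − 5518.96 = -64.48
nΣx² − (Σx)² = 2154.64 − 2143.69 = 10.95; nΣy² − (Σy)² = 14776.16 − 14208.64 = 567.52
r = -64.48 / √(10.95 × 567.52) = -64.48 / 78.8311 ≈ -0.818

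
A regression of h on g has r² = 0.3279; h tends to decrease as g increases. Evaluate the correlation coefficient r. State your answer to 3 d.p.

|r| = √0.3279 = 0.573
The association is negative, so r = −0.573.

-0.573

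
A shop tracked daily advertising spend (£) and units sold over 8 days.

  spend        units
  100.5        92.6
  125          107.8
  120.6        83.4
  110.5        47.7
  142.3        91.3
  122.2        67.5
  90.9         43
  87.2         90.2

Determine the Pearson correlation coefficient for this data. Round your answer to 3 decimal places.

0.346

n = 8, Σx = 899.2, Σy = 623.5, Σx² = 103528.64, Σy² = 52303.43, Σxy = 71124.82
nΣxy − ΣxΣy = 568998.56 − 560651.2 = 8347.36
nΣx² − (Σx)² = 828229.12 − 808560.64 = 19668.48; nΣy² − (Σy)² = 418427.44 − 388752.25 = 29675.19
r = 8347.36 / √(19668.48 × 29675.19) = 8347.36 / 24159.1780 ≈ 0.346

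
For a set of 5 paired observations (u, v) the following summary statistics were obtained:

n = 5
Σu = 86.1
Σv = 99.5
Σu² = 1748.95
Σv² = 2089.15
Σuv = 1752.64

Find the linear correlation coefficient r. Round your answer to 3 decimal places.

0.230

r = (nΣuv − ΣuΣv) / √[(nΣu² − (Σu)²)(nΣv² − (Σv)²)]
Numerator: 5×1752.64 − 86.1×99.5 = 196.25
Denominator: √[(8744.75 − 7413.21)(10445.75 − 9900.25)] = √[1331.54 × 545.5] = 852.2647
r = 196.25 / 852.2647 ≈ 0.230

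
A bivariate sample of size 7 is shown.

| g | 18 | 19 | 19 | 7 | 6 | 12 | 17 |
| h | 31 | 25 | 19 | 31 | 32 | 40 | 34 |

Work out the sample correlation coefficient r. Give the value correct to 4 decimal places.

-0.4722

n = 7, Σg = 98, Σh = 212, Σg² = 1564, Σh² = 6688, Σgh = 2861
nΣgh − ΣgΣh = 20027 − 20776 = -749
nΣg² − (Σg)² = 10948 − 9604 = 1344; nΣh² − (Σh)² = 46816 − 44944 = 1872
r = -749 / √(1344 × 1872) = -749 / 1586.1803 ≈ -0.4722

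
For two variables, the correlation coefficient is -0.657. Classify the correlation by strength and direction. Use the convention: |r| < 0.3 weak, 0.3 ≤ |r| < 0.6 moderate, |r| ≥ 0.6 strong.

r = -0.657 < 0 so the relationship is negative.
|r| = 0.657, which falls in the strong range.

strong negative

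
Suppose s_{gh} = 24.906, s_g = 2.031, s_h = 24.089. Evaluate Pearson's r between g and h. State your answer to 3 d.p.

0.509

r = Cov(g,h) / (s_g · s_h) = 24.906 / (2.031 × 24.089)
  = 24.906 / 48.9248 ≈ 0.509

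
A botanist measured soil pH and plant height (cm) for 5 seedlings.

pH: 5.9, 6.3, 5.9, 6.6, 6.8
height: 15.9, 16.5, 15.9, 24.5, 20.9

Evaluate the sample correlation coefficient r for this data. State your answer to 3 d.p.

n = 5, Σx = 31.5, Σy = 93.7, Σx² = 199.11, Σy² = 1814.93, Σxy = 595.39
nΣxy − ΣxΣy = 2976.95 − 2951.55 = 25.4
nΣx² − (Σx)² = 995.55 − 992.25 = 3.3; nΣy² − (Σy)² = 9074.65 − 8779.69 = 294.96
r = 25.4 / √(3.3 × 294.96) = 25.4 / 31.1988 ≈ 0.814

0.814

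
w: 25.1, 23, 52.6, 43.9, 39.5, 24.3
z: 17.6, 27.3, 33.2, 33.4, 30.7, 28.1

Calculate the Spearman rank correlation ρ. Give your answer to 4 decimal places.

0.7714

Rank w: 3, 1, 6, 5, 4, 2
Rank z: 1, 2, 5, 6, 4, 3
d = rank(w) − rank(z): 2, -1, 1, -1, 0, -1; Σd² = 8
ρ = 1 − 6Σd² / [n(n²−1)] = 1 − 6×8 / (6×35) = 1 − 48/210 ≈ 0.7714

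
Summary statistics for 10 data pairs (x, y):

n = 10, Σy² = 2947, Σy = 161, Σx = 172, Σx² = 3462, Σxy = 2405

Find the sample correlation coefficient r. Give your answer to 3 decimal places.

-0.861

r = (nΣxy − ΣxΣy) / √[(nΣx² − (Σx)²)(nΣy² − (Σy)²)]
Numerator: 10×2405 − 172×161 = -3642
Denominator: √[(34620 − 29584)(29470 − 25921)] = √[5036 × 3549] = 4227.6192
r = -3642 / 4227.6192 ≈ -0.861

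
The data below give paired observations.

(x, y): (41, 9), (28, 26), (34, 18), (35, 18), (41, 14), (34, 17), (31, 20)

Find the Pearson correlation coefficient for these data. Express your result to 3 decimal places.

-0.939

n = 7, Σx = 244, Σy = 122, Σx² = 8644, Σy² = 2290, Σxy = 4111
nΣxy − ΣxΣy = 28777 − 29768 = -991
nΣx² − (Σx)² = 60508 − 59536 = 972; nΣy² − (Σy)² = 16030 − 14884 = 1146
r = -991 / √(972 × 1146) = -991 / 1055.4203 ≈ -0.939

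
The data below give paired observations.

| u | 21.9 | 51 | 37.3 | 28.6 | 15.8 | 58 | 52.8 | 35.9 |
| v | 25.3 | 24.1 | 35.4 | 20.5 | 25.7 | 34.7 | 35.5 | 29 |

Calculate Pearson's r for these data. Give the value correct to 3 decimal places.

n = 8, Σu = 301.3, Σv = 230.2, Σu² = 12980.15, Σv² = 6860.14, Σuv = 9024.05
nΣuv − ΣuΣv = 72192.4 − 69359.26 = 2833.14
nΣu² − (Σu)² = 103841.2 − 90781.69 = 13059.51; nΣv² − (Σv)² = 54881.12 − 52992.04 = 1889.08
r = 2833.14 / √(13059.51 × 1889.08) = 2833.14 / 4966.9366 ≈ 0.570

0.570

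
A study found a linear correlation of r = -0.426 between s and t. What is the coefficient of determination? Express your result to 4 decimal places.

r² = (-0.426)² = 0.1815

0.1815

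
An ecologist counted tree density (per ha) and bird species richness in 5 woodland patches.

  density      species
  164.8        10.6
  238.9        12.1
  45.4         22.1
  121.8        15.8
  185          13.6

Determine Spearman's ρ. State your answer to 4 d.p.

-0.7000

Rank density: 3, 5, 1, 2, 4
Rank species: 1, 2, 5, 4, 3
d = rank(density) − rank(species): 2, 3, -4, -2, 1; Σd² = 34
ρ = 1 − 6Σd² / [n(n²−1)] = 1 − 6×34 / (5×24) = 1 − 204/120 ≈ -0.7000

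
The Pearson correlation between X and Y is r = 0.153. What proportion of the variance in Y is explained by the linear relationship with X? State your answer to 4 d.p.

0.0234

r² = (0.153)² = 0.0234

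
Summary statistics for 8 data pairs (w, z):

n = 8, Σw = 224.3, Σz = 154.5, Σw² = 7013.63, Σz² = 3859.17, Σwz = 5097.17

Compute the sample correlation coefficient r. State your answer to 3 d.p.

r = (nΣwz − ΣwΣz) / √[(nΣw² − (Σw)²)(nΣz² − (Σz)²)]
Numerator: 8×5097.17 − 224.3×154.5 = 6123.01
Denominator: √[(56109.04 − 50310.49)(30873.36 − 23870.25)] = √[5798.55 × 7003.11] = 6372.4315
r = 6123.01 / 6372.4315 ≈ 0.961

0.961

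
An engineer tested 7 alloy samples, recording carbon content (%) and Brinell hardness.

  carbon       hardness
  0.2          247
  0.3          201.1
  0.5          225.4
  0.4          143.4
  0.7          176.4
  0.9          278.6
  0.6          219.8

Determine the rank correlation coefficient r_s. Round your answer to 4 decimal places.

Rank carbon: 1, 2, 4, 3, 6, 7, 5
Rank hardness: 6, 3, 5, 1, 2, 7, 4
d = rank(carbon) − rank(hardness): -5, -1, -1, 2, 4, 0, 1; Σd² = 48
ρ = 1 − 6Σd² / [n(n²−1)] = 1 − 6×48 / (7×48) = 1 − 288/336 ≈ 0.1429

0.1429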